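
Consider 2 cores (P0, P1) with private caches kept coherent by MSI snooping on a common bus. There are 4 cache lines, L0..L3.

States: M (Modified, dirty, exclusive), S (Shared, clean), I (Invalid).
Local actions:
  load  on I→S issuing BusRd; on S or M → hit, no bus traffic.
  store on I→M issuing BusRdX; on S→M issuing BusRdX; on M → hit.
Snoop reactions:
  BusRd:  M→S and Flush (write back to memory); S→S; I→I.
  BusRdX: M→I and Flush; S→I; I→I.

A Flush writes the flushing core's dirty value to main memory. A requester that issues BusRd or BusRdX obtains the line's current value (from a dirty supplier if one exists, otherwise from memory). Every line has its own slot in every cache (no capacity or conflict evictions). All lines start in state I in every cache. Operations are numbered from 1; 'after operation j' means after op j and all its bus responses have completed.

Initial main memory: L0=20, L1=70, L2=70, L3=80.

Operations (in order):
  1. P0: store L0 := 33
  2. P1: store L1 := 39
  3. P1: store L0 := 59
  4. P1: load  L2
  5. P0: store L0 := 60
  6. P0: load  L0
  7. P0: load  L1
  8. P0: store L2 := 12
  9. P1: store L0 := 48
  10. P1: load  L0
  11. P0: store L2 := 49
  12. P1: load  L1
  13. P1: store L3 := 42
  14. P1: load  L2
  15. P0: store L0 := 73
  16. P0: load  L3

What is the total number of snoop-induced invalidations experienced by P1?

[1] P0: store L0 := 33 | P0:M(33), P1:I | bus: BusRdX
[2] P1: store L1 := 39 | P0:I, P1:M(39) | bus: BusRdX
[3] P1: store L0 := 59 | P0:I, P1:M(59) | bus: BusRdX,Flush
[4] P1: load  L2 | P0:I, P1:S(70) | bus: BusRd
[5] P0: store L0 := 60 | P0:M(60), P1:I | bus: BusRdX,Flush
[6] P0: load  L0 | P0:M(60), P1:I | bus: none
[7] P0: load  L1 | P0:S(39), P1:S(39) | bus: BusRd,Flush
[8] P0: store L2 := 12 | P0:M(12), P1:I | bus: BusRdX
[9] P1: store L0 := 48 | P0:I, P1:M(48) | bus: BusRdX,Flush
[10] P1: load  L0 | P0:I, P1:M(48) | bus: none
[11] P0: store L2 := 49 | P0:M(49), P1:I | bus: none
[12] P1: load  L1 | P0:S(39), P1:S(39) | bus: none
[13] P1: store L3 := 42 | P0:I, P1:M(42) | bus: BusRdX
[14] P1: load  L2 | P0:S(49), P1:S(49) | bus: BusRd,Flush
[15] P0: store L0 := 73 | P0:M(73), P1:I | bus: BusRdX,Flush
[16] P0: load  L3 | P0:S(42), P1:S(42) | bus: BusRd,Flush

invalidations = 3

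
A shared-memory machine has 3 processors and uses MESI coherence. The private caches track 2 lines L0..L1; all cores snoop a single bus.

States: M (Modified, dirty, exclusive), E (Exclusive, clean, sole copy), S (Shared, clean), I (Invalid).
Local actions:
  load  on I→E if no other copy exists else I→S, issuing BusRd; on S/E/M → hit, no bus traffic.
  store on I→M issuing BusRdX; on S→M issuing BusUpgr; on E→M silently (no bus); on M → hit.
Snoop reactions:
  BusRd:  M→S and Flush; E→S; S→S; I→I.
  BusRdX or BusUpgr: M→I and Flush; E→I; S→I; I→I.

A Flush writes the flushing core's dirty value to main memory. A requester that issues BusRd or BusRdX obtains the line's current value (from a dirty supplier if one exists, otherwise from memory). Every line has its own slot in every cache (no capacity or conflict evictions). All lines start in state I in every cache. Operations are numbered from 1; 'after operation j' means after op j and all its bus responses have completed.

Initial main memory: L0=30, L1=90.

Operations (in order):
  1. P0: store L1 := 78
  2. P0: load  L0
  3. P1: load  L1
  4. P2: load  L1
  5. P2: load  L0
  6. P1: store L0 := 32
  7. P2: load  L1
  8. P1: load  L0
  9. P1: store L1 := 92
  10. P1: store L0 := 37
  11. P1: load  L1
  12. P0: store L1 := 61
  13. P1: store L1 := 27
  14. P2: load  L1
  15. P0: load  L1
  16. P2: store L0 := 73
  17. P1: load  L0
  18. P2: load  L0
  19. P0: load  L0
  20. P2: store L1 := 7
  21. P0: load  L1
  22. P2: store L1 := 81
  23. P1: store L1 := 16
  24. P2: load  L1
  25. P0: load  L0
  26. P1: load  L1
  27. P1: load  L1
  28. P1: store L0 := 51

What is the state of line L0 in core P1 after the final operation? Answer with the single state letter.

state = M

  op1 P0: store L1 := 78 → M/I/I on L1; bus BusRdX; mem=90
  op2 P0: load  L0 → E/I/I on L0; bus BusRd; mem=30
  op3 P1: load  L1 → S/S/I on L1; bus BusRd Flush; mem=78
  op4 P2: load  L1 → S/S/S on L1; bus BusRd; mem=78
  op5 P2: load  L0 → S/I/S on L0; bus BusRd; mem=30
  op6 P1: store L0 := 32 → I/M/I on L0; bus BusRdX; mem=30
  op7 P2: load  L1 → S/S/S on L1; bus (none); mem=78
  op8 P1: load  L0 → I/M/I on L0; bus (none); mem=30
  op9 P1: store L1 := 92 → I/M/I on L1; bus BusUpgr; mem=78
  op10 P1: store L0 := 37 → I/M/I on L0; bus (none); mem=30
  op11 P1: load  L1 → I/M/I on L1; bus (none); mem=78
  op12 P0: store L1 := 61 → M/I/I on L1; bus BusRdX Flush; mem=92
  op13 P1: store L1 := 27 → I/M/I on L1; bus BusRdX Flush; mem=61
  op14 P2: load  L1 → I/S/S on L1; bus BusRd Flush; mem=27
  op15 P0: load  L1 → S/S/S on L1; bus BusRd; mem=27
  op16 P2: store L0 := 73 → I/I/M on L0; bus BusRdX Flush; mem=37
  op17 P1: load  L0 → I/S/S on L0; bus BusRd Flush; mem=73
  op18 P2: load  L0 → I/S/S on L0; bus (none); mem=73
  op19 P0: load  L0 → S/S/S on L0; bus BusRd; mem=73
  op20 P2: store L1 := 7 → I/I/M on L1; bus BusUpgr; mem=27
  op21 P0: load  L1 → S/I/S on L1; bus BusRd Flush; mem=7
  op22 P2: store L1 := 81 → I/I/M on L1; bus BusUpgr; mem=7
  op23 P1: store L1 := 16 → I/M/I on L1; bus BusRdX Flush; mem=81
  op24 P2: load  L1 → I/S/S on L1; bus BusRd Flush; mem=16
  op25 P0: load  L0 → S/S/S on L0; bus (none); mem=73
  op26 P1: load  L1 → I/S/S on L1; bus (none); mem=16
  op27 P1: load  L1 → I/S/S on L1; bus (none); mem=16
  op28 P1: store L0 := 51 → I/M/I on L0; bus BusUpgr; mem=73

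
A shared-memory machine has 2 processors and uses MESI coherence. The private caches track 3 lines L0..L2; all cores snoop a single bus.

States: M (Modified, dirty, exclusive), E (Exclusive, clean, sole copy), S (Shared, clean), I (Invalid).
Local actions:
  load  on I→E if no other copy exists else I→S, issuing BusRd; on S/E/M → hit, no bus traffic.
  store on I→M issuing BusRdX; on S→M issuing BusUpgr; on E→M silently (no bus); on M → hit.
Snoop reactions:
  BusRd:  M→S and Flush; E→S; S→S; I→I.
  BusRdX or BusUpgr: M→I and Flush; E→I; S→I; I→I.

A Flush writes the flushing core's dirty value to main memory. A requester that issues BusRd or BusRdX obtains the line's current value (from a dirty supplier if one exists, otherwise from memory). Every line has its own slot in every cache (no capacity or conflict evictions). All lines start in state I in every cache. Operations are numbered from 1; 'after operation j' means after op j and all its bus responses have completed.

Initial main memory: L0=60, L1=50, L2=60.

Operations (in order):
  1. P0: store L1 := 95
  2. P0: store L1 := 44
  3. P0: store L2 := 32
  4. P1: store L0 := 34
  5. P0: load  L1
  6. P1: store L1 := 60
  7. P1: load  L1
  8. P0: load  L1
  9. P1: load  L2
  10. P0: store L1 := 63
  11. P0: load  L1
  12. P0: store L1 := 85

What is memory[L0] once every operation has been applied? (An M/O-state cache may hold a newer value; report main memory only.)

memory[L0] = 60

1. P0: store L1 := 95  bus=[BusRdX]  L1: P0=M P1=I  mem[L1]=50
2. P0: store L1 := 44  bus=[-]  L1: P0=M P1=I  mem[L1]=50
3. P0: store L2 := 32  bus=[BusRdX]  L2: P0=M P1=I  mem[L2]=60
4. P1: store L0 := 34  bus=[BusRdX]  L0: P0=I P1=M  mem[L0]=60
5. P0: load  L1  bus=[-]  L1: P0=M P1=I  mem[L1]=50
6. P1: store L1 := 60  bus=[BusRdX,Flush]  L1: P0=I P1=M  mem[L1]=44
7. P1: load  L1  bus=[-]  L1: P0=I P1=M  mem[L1]=44
8. P0: load  L1  bus=[BusRd,Flush]  L1: P0=S P1=S  mem[L1]=60
9. P1: load  L2  bus=[BusRd,Flush]  L2: P0=S P1=S  mem[L2]=32
10. P0: store L1 := 63  bus=[BusUpgr]  L1: P0=M P1=I  mem[L1]=60
11. P0: load  L1  bus=[-]  L1: P0=M P1=I  mem[L1]=60
12. P0: store L1 := 85  bus=[-]  L1: P0=M P1=I  mem[L1]=60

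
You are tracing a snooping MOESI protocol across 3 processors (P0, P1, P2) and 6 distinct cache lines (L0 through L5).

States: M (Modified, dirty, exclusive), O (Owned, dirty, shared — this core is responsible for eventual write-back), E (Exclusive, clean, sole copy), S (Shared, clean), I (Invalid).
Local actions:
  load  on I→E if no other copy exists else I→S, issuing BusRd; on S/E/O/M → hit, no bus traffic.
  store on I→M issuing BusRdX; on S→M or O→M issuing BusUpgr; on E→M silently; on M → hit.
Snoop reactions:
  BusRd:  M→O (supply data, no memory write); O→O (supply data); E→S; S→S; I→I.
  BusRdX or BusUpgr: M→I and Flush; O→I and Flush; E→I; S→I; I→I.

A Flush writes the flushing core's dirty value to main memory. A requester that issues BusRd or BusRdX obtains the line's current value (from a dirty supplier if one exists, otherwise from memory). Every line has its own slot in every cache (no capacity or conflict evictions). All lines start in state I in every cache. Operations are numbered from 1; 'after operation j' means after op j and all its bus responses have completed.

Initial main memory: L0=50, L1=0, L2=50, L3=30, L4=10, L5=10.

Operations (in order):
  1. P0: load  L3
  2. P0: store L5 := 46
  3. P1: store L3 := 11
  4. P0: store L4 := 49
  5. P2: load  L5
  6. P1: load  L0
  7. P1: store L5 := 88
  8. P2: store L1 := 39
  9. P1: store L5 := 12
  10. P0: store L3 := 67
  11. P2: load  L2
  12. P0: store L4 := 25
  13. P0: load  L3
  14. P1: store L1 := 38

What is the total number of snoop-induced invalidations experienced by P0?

1. P0: load  L3  bus=[BusRd]  L3: P0=E P1=I P2=I  mem[L3]=30
2. P0: store L5 := 46  bus=[BusRdX]  L5: P0=M P1=I P2=I  mem[L5]=10
3. P1: store L3 := 11  bus=[BusRdX]  L3: P0=I P1=M P2=I  mem[L3]=30
4. P0: store L4 := 49  bus=[BusRdX]  L4: P0=M P1=I P2=I  mem[L4]=10
5. P2: load  L5  bus=[BusRd]  L5: P0=O P1=I P2=S  mem[L5]=10
6. P1: load  L0  bus=[BusRd]  L0: P0=I P1=E P2=I  mem[L0]=50
7. P1: store L5 := 88  bus=[BusRdX,Flush]  L5: P0=I P1=M P2=I  mem[L5]=46
8. P2: store L1 := 39  bus=[BusRdX]  L1: P0=I P1=I P2=M  mem[L1]=0
9. P1: store L5 := 12  bus=[-]  L5: P0=I P1=M P2=I  mem[L5]=46
10. P0: store L3 := 67  bus=[BusRdX,Flush]  L3: P0=M P1=I P2=I  mem[L3]=11
11. P2: load  L2  bus=[BusRd]  L2: P0=I P1=I P2=E  mem[L2]=50
12. P0: store L4 := 25  bus=[-]  L4: P0=M P1=I P2=I  mem[L4]=10
13. P0: load  L3  bus=[-]  L3: P0=M P1=I P2=I  mem[L3]=11
14. P1: store L1 := 38  bus=[BusRdX,Flush]  L1: P0=I P1=M P2=I  mem[L1]=39

invalidations = 2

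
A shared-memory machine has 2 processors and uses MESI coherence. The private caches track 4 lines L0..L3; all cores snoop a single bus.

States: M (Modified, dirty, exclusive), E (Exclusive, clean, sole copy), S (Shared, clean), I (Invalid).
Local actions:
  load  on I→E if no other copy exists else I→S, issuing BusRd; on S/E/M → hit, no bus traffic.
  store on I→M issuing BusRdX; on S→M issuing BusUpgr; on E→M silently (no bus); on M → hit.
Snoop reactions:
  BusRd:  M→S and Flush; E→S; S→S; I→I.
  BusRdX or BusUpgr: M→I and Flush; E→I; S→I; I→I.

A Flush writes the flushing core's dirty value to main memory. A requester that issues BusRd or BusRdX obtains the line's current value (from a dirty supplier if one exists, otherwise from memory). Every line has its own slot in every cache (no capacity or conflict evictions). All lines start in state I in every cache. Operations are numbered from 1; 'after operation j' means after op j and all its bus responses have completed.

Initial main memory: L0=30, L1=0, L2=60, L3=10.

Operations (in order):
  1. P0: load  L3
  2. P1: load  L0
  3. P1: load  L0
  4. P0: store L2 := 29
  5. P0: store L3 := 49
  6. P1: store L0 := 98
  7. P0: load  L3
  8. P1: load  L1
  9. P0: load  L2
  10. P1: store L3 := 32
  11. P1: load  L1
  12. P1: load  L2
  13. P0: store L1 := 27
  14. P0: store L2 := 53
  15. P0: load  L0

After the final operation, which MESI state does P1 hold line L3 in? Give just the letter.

state = M

step 1: P0: load  L3  ⟶  EI  (L3)  txn=BusRd  M[L3]=10
step 2: P1: load  L0  ⟶  IE  (L0)  txn=BusRd  M[L0]=30
step 3: P1: load  L0  ⟶  IE  (L0)  txn=∅  M[L0]=30
step 4: P0: store L2 := 29  ⟶  MI  (L2)  txn=BusRdX  M[L2]=60
step 5: P0: store L3 := 49  ⟶  MI  (L3)  txn=∅  M[L3]=10
step 6: P1: store L0 := 98  ⟶  IM  (L0)  txn=∅  M[L0]=30
step 7: P0: load  L3  ⟶  MI  (L3)  txn=∅  M[L3]=10
step 8: P1: load  L1  ⟶  IE  (L1)  txn=BusRd  M[L1]=0
step 9: P0: load  L2  ⟶  MI  (L2)  txn=∅  M[L2]=60
step 10: P1: store L3 := 32  ⟶  IM  (L3)  txn=BusRdX+Flush  M[L3]=49
step 11: P1: load  L1  ⟶  IE  (L1)  txn=∅  M[L1]=0
step 12: P1: load  L2  ⟶  SS  (L2)  txn=BusRd+Flush  M[L2]=29
step 13: P0: store L1 := 27  ⟶  MI  (L1)  txn=BusRdX  M[L1]=0
step 14: P0: store L2 := 53  ⟶  MI  (L2)  txn=BusUpgr  M[L2]=29
step 15: P0: load  L0  ⟶  SS  (L0)  txn=BusRd+Flush  M[L0]=98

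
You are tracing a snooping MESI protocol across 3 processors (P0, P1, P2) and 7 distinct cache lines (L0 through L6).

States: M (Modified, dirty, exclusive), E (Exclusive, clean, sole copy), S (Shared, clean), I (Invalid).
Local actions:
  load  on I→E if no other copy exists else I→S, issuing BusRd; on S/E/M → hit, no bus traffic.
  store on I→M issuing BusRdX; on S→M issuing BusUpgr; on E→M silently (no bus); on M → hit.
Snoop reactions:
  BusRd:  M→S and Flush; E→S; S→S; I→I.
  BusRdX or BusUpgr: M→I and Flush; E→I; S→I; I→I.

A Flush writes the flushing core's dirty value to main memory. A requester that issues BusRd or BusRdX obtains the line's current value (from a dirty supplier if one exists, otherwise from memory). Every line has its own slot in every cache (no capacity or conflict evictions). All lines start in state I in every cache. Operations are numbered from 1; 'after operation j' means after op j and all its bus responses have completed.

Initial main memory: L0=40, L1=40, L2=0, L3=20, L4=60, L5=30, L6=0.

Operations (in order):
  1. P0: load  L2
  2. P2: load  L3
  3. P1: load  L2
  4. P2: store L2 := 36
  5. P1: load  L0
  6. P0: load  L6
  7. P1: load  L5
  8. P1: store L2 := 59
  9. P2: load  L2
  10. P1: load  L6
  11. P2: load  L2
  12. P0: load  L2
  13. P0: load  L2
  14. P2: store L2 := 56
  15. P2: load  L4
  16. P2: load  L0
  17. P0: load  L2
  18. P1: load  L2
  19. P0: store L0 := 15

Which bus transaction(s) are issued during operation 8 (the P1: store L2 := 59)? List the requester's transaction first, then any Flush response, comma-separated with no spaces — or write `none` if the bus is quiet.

bus = BusRdX,Flush

step 1: P0: load  L2  ⟶  EII  (L2)  txn=BusRd  M[L2]=0
step 2: P2: load  L3  ⟶  IIE  (L3)  txn=BusRd  M[L3]=20
step 3: P1: load  L2  ⟶  SSI  (L2)  txn=BusRd  M[L2]=0
step 4: P2: store L2 := 36  ⟶  IIM  (L2)  txn=BusRdX  M[L2]=0
step 5: P1: load  L0  ⟶  IEI  (L0)  txn=BusRd  M[L0]=40
step 6: P0: load  L6  ⟶  EII  (L6)  txn=BusRd  M[L6]=0
step 7: P1: load  L5  ⟶  IEI  (L5)  txn=BusRd  M[L5]=30
step 8: P1: store L2 := 59  ⟶  IMI  (L2)  txn=BusRdX+Flush  M[L2]=36
step 9: P2: load  L2  ⟶  ISS  (L2)  txn=BusRd+Flush  M[L2]=59
step 10: P1: load  L6  ⟶  SSI  (L6)  txn=BusRd  M[L6]=0
step 11: P2: load  L2  ⟶  ISS  (L2)  txn=∅  M[L2]=59
step 12: P0: load  L2  ⟶  SSS  (L2)  txn=BusRd  M[L2]=59
step 13: P0: load  L2  ⟶  SSS  (L2)  txn=∅  M[L2]=59
step 14: P2: store L2 := 56  ⟶  IIM  (L2)  txn=BusUpgr  M[L2]=59
step 15: P2: load  L4  ⟶  IIE  (L4)  txn=BusRd  M[L4]=60
step 16: P2: load  L0  ⟶  ISS  (L0)  txn=BusRd  M[L0]=40
step 17: P0: load  L2  ⟶  SIS  (L2)  txn=BusRd+Flush  M[L2]=56
step 18: P1: load  L2  ⟶  SSS  (L2)  txn=BusRd  M[L2]=56
step 19: P0: store L0 := 15  ⟶  MII  (L0)  txn=BusRdX  M[L0]=40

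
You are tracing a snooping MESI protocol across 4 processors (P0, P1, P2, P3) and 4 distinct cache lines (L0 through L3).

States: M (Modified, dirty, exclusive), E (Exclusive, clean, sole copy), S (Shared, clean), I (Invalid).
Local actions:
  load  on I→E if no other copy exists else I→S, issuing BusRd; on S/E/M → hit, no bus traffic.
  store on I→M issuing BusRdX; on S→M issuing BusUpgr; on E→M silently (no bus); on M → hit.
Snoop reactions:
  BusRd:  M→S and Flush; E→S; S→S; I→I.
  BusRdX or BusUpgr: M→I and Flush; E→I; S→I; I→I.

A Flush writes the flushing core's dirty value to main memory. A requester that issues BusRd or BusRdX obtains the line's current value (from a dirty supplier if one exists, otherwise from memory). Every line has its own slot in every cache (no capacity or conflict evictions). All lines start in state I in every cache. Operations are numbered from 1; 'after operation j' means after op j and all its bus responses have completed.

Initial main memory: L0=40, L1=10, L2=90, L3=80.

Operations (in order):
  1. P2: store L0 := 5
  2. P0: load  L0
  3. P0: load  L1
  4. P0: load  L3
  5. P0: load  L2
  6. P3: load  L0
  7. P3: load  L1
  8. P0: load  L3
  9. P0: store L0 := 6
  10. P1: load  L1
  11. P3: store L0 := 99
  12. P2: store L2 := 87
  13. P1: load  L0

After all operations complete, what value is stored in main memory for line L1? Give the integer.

1. P2: store L0 := 5  bus=[BusRdX]  L0: P0=I P1=I P2=M P3=I  mem[L0]=40
2. P0: load  L0  bus=[BusRd,Flush]  L0: P0=S P1=I P2=S P3=I  mem[L0]=5
3. P0: load  L1  bus=[BusRd]  L1: P0=E P1=I P2=I P3=I  mem[L1]=10
4. P0: load  L3  bus=[BusRd]  L3: P0=E P1=I P2=I P3=I  mem[L3]=80
5. P0: load  L2  bus=[BusRd]  L2: P0=E P1=I P2=I P3=I  mem[L2]=90
6. P3: load  L0  bus=[BusRd]  L0: P0=S P1=I P2=S P3=S  mem[L0]=5
7. P3: load  L1  bus=[BusRd]  L1: P0=S P1=I P2=I P3=S  mem[L1]=10
8. P0: load  L3  bus=[-]  L3: P0=E P1=I P2=I P3=I  mem[L3]=80
9. P0: store L0 := 6  bus=[BusUpgr]  L0: P0=M P1=I P2=I P3=I  mem[L0]=5
10. P1: load  L1  bus=[BusRd]  L1: P0=S P1=S P2=I P3=S  mem[L1]=10
11. P3: store L0 := 99  bus=[BusRdX,Flush]  L0: P0=I P1=I P2=I P3=M  mem[L0]=6
12. P2: store L2 := 87  bus=[BusRdX]  L2: P0=I P1=I P2=M P3=I  mem[L2]=90
13. P1: load  L0  bus=[BusRd,Flush]  L0: P0=I P1=S P2=I P3=S  mem[L0]=99

memory[L1] = 10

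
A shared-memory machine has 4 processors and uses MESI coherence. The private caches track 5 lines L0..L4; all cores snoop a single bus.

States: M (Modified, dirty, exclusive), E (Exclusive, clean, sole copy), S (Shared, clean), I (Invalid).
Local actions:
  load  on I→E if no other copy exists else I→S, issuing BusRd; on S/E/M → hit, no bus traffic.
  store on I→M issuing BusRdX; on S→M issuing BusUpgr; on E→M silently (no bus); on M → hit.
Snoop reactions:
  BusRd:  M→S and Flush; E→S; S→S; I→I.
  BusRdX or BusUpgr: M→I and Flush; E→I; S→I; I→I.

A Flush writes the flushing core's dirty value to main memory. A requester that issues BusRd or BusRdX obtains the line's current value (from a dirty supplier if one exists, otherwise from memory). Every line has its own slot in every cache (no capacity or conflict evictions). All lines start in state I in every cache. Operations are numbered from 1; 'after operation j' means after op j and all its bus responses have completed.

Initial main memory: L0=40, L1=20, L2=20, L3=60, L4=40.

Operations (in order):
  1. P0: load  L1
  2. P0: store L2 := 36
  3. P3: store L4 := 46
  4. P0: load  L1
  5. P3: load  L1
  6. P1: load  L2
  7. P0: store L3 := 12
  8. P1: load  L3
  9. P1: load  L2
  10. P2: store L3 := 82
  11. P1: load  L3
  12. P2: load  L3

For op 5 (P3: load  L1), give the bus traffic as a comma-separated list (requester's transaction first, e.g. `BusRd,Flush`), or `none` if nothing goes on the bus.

bus = BusRd

  op1 P0: load  L1 → E/I/I/I on L1; bus BusRd; mem=20
  op2 P0: store L2 := 36 → M/I/I/I on L2; bus BusRdX; mem=20
  op3 P3: store L4 := 46 → I/I/I/M on L4; bus BusRdX; mem=40
  op4 P0: load  L1 → E/I/I/I on L1; bus (none); mem=20
  op5 P3: load  L1 → S/I/I/S on L1; bus BusRd; mem=20
  op6 P1: load  L2 → S/S/I/I on L2; bus BusRd Flush; mem=36
  op7 P0: store L3 := 12 → M/I/I/I on L3; bus BusRdX; mem=60
  op8 P1: load  L3 → S/S/I/I on L3; bus BusRd Flush; mem=12
  op9 P1: load  L2 → S/S/I/I on L2; bus (none); mem=36
  op10 P2: store L3 := 82 → I/I/M/I on L3; bus BusRdX; mem=12
  op11 P1: load  L3 → I/S/S/I on L3; bus BusRd Flush; mem=82
  op12 P2: load  L3 → I/S/S/I on L3; bus (none); mem=82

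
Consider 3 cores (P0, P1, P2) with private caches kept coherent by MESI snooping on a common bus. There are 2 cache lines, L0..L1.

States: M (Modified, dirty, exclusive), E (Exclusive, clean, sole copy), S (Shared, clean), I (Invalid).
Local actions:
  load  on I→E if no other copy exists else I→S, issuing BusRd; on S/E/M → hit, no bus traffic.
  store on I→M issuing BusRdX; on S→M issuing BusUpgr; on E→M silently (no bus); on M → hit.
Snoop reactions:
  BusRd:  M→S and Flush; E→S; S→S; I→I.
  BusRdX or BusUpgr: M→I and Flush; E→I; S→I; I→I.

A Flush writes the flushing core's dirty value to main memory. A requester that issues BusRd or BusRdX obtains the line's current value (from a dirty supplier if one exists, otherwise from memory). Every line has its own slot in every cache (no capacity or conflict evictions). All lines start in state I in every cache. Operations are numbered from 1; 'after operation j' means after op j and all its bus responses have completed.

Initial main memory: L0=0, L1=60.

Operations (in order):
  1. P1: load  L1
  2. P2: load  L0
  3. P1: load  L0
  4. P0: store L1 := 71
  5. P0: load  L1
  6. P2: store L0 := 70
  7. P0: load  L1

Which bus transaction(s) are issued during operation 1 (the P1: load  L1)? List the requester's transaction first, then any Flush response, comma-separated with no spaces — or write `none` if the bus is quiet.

step 1: P1: load  L1  ⟶  IEI  (L1)  txn=BusRd  M[L1]=60
step 2: P2: load  L0  ⟶  IIE  (L0)  txn=BusRd  M[L0]=0
step 3: P1: load  L0  ⟶  ISS  (L0)  txn=BusRd  M[L0]=0
step 4: P0: store L1 := 71  ⟶  MII  (L1)  txn=BusRdX  M[L1]=60
step 5: P0: load  L1  ⟶  MII  (L1)  txn=∅  M[L1]=60
step 6: P2: store L0 := 70  ⟶  IIM  (L0)  txn=BusUpgr  M[L0]=0
step 7: P0: load  L1  ⟶  MII  (L1)  txn=∅  M[L1]=60

bus = BusRd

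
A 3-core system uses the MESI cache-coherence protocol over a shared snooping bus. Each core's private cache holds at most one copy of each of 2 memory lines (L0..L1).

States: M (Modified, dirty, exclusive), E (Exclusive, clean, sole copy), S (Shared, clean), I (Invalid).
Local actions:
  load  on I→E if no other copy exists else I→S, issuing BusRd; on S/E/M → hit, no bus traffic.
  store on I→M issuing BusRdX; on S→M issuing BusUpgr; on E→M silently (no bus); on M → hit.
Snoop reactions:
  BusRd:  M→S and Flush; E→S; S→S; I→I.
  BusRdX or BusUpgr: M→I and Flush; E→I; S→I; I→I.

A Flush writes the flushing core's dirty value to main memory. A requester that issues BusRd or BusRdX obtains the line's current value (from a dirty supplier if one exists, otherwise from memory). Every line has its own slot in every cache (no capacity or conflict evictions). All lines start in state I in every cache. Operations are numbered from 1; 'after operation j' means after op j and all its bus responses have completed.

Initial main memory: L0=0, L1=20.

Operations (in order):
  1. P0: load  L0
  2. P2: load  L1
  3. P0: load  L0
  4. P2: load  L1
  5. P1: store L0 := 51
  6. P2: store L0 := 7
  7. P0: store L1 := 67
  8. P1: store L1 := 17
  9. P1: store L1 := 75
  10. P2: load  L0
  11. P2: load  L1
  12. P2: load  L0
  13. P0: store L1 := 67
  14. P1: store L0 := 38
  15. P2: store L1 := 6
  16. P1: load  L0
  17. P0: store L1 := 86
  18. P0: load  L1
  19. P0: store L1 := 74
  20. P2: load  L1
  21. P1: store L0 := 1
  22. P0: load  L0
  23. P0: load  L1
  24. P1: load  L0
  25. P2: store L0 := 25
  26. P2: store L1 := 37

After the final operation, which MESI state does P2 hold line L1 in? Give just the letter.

[1] P0: load  L0 | P0:E(0), P1:I, P2:I | bus: BusRd
[2] P2: load  L1 | P0:I, P1:I, P2:E(20) | bus: BusRd
[3] P0: load  L0 | P0:E(0), P1:I, P2:I | bus: none
[4] P2: load  L1 | P0:I, P1:I, P2:E(20) | bus: none
[5] P1: store L0 := 51 | P0:I, P1:M(51), P2:I | bus: BusRdX
[6] P2: store L0 := 7 | P0:I, P1:I, P2:M(7) | bus: BusRdX,Flush
[7] P0: store L1 := 67 | P0:M(67), P1:I, P2:I | bus: BusRdX
[8] P1: store L1 := 17 | P0:I, P1:M(17), P2:I | bus: BusRdX,Flush
[9] P1: store L1 := 75 | P0:I, P1:M(75), P2:I | bus: none
[10] P2: load  L0 | P0:I, P1:I, P2:M(7) | bus: none
[11] P2: load  L1 | P0:I, P1:S(75), P2:S(75) | bus: BusRd,Flush
[12] P2: load  L0 | P0:I, P1:I, P2:M(7) | bus: none
[13] P0: store L1 := 67 | P0:M(67), P1:I, P2:I | bus: BusRdX
[14] P1: store L0 := 38 | P0:I, P1:M(38), P2:I | bus: BusRdX,Flush
[15] P2: store L1 := 6 | P0:I, P1:I, P2:M(6) | bus: BusRdX,Flush
[16] P1: load  L0 | P0:I, P1:M(38), P2:I | bus: none
[17] P0: store L1 := 86 | P0:M(86), P1:I, P2:I | bus: BusRdX,Flush
[18] P0: load  L1 | P0:M(86), P1:I, P2:I | bus: none
[19] P0: store L1 := 74 | P0:M(74), P1:I, P2:I | bus: none
[20] P2: load  L1 | P0:S(74), P1:I, P2:S(74) | bus: BusRd,Flush
[21] P1: store L0 := 1 | P0:I, P1:M(1), P2:I | bus: none
[22] P0: load  L0 | P0:S(1), P1:S(1), P2:I | bus: BusRd,Flush
[23] P0: load  L1 | P0:S(74), P1:I, P2:S(74) | bus: none
[24] P1: load  L0 | P0:S(1), P1:S(1), P2:I | bus: none
[25] P2: store L0 := 25 | P0:I, P1:I, P2:M(25) | bus: BusRdX
[26] P2: store L1 := 37 | P0:I, P1:I, P2:M(37) | bus: BusUpgr

state = M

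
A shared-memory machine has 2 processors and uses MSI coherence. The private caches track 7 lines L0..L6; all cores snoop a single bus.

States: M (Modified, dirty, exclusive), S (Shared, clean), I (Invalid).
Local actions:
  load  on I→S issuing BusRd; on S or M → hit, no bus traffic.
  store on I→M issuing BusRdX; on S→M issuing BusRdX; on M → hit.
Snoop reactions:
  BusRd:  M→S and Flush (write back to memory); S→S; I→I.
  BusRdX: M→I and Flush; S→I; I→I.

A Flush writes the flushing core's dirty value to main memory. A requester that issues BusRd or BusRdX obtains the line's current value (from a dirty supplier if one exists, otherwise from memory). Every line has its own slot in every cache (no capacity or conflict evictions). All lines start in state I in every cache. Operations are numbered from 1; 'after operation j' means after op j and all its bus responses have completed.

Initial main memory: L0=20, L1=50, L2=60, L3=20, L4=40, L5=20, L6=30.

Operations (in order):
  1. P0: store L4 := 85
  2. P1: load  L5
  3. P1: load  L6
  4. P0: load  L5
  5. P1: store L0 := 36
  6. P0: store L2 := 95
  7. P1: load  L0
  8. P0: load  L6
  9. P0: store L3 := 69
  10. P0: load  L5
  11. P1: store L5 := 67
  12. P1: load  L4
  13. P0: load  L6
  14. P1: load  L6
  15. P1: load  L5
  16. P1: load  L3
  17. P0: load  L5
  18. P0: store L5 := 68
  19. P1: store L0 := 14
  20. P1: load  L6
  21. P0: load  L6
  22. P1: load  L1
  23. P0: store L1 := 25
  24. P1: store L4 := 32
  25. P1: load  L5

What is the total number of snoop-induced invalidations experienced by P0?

  op1 P0: store L4 := 85 → M/I on L4; bus BusRdX; mem=40
  op2 P1: load  L5 → I/S on L5; bus BusRd; mem=20
  op3 P1: load  L6 → I/S on L6; bus BusRd; mem=30
  op4 P0: load  L5 → S/S on L5; bus BusRd; mem=20
  op5 P1: store L0 := 36 → I/M on L0; bus BusRdX; mem=20
  op6 P0: store L2 := 95 → M/I on L2; bus BusRdX; mem=60
  op7 P1: load  L0 → I/M on L0; bus (none); mem=20
  op8 P0: load  L6 → S/S on L6; bus BusRd; mem=30
  op9 P0: store L3 := 69 → M/I on L3; bus BusRdX; mem=20
  op10 P0: load  L5 → S/S on L5; bus (none); mem=20
  op11 P1: store L5 := 67 → I/M on L5; bus BusRdX; mem=20
  op12 P1: load  L4 → S/S on L4; bus BusRd Flush; mem=85
  op13 P0: load  L6 → S/S on L6; bus (none); mem=30
  op14 P1: load  L6 → S/S on L6; bus (none); mem=30
  op15 P1: load  L5 → I/M on L5; bus (none); mem=20
  op16 P1: load  L3 → S/S on L3; bus BusRd Flush; mem=69
  op17 P0: load  L5 → S/S on L5; bus BusRd Flush; mem=67
  op18 P0: store L5 := 68 → M/I on L5; bus BusRdX; mem=67
  op19 P1: store L0 := 14 → I/M on L0; bus (none); mem=20
  op20 P1: load  L6 → S/S on L6; bus (none); mem=30
  op21 P0: load  L6 → S/S on L6; bus (none); mem=30
  op22 P1: load  L1 → I/S on L1; bus BusRd; mem=50
  op23 P0: store L1 := 25 → M/I on L1; bus BusRdX; mem=50
  op24 P1: store L4 := 32 → I/M on L4; bus BusRdX; mem=85
  op25 P1: load  L5 → S/S on L5; bus BusRd Flush; mem=68

invalidations = 2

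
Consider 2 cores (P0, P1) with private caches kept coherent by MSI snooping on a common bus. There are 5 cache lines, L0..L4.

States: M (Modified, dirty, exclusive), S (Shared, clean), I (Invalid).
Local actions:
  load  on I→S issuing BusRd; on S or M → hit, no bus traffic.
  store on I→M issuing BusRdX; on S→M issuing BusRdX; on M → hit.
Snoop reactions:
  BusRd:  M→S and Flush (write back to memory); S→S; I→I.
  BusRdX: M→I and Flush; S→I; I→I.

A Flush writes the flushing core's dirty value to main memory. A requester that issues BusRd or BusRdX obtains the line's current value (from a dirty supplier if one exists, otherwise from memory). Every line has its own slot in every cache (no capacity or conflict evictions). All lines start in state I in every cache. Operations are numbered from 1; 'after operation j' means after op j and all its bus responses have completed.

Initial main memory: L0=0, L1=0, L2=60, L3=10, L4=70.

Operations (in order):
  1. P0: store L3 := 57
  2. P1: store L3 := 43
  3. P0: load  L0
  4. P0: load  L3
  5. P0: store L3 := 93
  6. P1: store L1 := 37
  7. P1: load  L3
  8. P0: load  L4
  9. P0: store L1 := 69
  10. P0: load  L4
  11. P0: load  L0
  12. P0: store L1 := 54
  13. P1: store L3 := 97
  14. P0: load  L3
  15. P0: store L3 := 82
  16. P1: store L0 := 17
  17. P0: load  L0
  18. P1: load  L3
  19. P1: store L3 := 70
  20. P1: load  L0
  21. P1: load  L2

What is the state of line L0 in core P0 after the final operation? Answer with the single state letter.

  op1 P0: store L3 := 57 → M/I on L3; bus BusRdX; mem=10
  op2 P1: store L3 := 43 → I/M on L3; bus BusRdX Flush; mem=57
  op3 P0: load  L0 → S/I on L0; bus BusRd; mem=0
  op4 P0: load  L3 → S/S on L3; bus BusRd Flush; mem=43
  op5 P0: store L3 := 93 → M/I on L3; bus BusRdX; mem=43
  op6 P1: store L1 := 37 → I/M on L1; bus BusRdX; mem=0
  op7 P1: load  L3 → S/S on L3; bus BusRd Flush; mem=93
  op8 P0: load  L4 → S/I on L4; bus BusRd; mem=70
  op9 P0: store L1 := 69 → M/I on L1; bus BusRdX Flush; mem=37
  op10 P0: load  L4 → S/I on L4; bus (none); mem=70
  op11 P0: load  L0 → S/I on L0; bus (none); mem=0
  op12 P0: store L1 := 54 → M/I on L1; bus (none); mem=37
  op13 P1: store L3 := 97 → I/M on L3; bus BusRdX; mem=93
  op14 P0: load  L3 → S/S on L3; bus BusRd Flush; mem=97
  op15 P0: store L3 := 82 → M/I on L3; bus BusRdX; mem=97
  op16 P1: store L0 := 17 → I/M on L0; bus BusRdX; mem=0
  op17 P0: load  L0 → S/S on L0; bus BusRd Flush; mem=17
  op18 P1: load  L3 → S/S on L3; bus BusRd Flush; mem=82
  op19 P1: store L3 := 70 → I/M on L3; bus BusRdX; mem=82
  op20 P1: load  L0 → S/S on L0; bus (none); mem=17
  op21 P1: load  L2 → I/S on L2; bus BusRd; mem=60

state = S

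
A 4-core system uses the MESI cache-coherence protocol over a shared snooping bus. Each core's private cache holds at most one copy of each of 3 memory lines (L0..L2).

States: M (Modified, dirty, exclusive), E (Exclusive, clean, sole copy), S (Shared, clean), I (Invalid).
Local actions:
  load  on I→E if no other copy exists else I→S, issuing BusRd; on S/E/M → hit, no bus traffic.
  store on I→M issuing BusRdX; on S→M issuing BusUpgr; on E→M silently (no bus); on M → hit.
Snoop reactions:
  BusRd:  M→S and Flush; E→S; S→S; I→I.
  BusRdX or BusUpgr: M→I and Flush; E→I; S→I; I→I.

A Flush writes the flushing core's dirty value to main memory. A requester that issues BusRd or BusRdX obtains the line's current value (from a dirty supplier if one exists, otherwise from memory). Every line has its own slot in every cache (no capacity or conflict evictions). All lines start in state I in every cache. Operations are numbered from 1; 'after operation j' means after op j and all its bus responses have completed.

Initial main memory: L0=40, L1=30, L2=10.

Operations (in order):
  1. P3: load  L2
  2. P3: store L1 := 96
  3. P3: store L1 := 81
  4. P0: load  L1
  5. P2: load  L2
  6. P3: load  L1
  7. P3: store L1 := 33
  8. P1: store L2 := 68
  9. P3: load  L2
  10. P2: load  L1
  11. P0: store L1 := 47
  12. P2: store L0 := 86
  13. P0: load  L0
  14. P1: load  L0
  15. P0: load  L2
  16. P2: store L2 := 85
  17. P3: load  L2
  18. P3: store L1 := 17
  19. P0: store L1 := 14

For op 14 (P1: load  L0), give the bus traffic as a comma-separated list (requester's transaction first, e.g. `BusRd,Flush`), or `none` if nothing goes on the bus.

bus = BusRd

1. P3: load  L2  bus=[BusRd]  L2: P0=I P1=I P2=I P3=E  mem[L2]=10
2. P3: store L1 := 96  bus=[BusRdX]  L1: P0=I P1=I P2=I P3=M  mem[L1]=30
3. P3: store L1 := 81  bus=[-]  L1: P0=I P1=I P2=I P3=M  mem[L1]=30
4. P0: load  L1  bus=[BusRd,Flush]  L1: P0=S P1=I P2=I P3=S  mem[L1]=81
5. P2: load  L2  bus=[BusRd]  L2: P0=I P1=I P2=S P3=S  mem[L2]=10
6. P3: load  L1  bus=[-]  L1: P0=S P1=I P2=I P3=S  mem[L1]=81
7. P3: store L1 := 33  bus=[BusUpgr]  L1: P0=I P1=I P2=I P3=M  mem[L1]=81
8. P1: store L2 := 68  bus=[BusRdX]  L2: P0=I P1=M P2=I P3=I  mem[L2]=10
9. P3: load  L2  bus=[BusRd,Flush]  L2: P0=I P1=S P2=I P3=S  mem[L2]=68
10. P2: load  L1  bus=[BusRd,Flush]  L1: P0=I P1=I P2=S P3=S  mem[L1]=33
11. P0: store L1 := 47  bus=[BusRdX]  L1: P0=M P1=I P2=I P3=I  mem[L1]=33
12. P2: store L0 := 86  bus=[BusRdX]  L0: P0=I P1=I P2=M P3=I  mem[L0]=40
13. P0: load  L0  bus=[BusRd,Flush]  L0: P0=S P1=I P2=S P3=I  mem[L0]=86
14. P1: load  L0  bus=[BusRd]  L0: P0=S P1=S P2=S P3=I  mem[L0]=86
15. P0: load  L2  bus=[BusRd]  L2: P0=S P1=S P2=I P3=S  mem[L2]=68
16. P2: store L2 := 85  bus=[BusRdX]  L2: P0=I P1=I P2=M P3=I  mem[L2]=68
17. P3: load  L2  bus=[BusRd,Flush]  L2: P0=I P1=I P2=S P3=S  mem[L2]=85
18. P3: store L1 := 17  bus=[BusRdX,Flush]  L1: P0=I P1=I P2=I P3=M  mem[L1]=47
19. P0: store L1 := 14  bus=[BusRdX,Flush]  L1: P0=M P1=I P2=I P3=I  mem[L1]=17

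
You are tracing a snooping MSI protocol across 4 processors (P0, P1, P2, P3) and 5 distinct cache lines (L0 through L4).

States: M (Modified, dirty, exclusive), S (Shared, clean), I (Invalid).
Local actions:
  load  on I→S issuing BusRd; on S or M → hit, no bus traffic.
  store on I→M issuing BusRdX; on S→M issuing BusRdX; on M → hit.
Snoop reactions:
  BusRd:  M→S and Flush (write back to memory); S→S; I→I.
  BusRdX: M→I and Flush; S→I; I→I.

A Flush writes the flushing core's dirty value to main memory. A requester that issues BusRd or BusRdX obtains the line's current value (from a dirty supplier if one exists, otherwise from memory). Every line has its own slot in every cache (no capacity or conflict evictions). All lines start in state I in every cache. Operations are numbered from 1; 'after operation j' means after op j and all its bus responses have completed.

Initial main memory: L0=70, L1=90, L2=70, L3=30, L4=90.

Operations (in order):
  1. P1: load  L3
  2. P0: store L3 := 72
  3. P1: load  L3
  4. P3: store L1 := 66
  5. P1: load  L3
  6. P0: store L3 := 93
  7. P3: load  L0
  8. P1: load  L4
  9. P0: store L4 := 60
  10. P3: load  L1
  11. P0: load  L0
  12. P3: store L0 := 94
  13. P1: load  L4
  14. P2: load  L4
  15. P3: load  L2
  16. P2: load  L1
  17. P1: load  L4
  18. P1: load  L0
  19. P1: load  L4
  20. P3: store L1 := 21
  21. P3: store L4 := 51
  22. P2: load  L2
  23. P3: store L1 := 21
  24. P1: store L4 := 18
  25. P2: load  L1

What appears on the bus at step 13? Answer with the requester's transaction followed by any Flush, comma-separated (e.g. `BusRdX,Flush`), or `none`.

bus = BusRd,Flush

  op1 P1: load  L3 → I/S/I/I on L3; bus BusRd; mem=30
  op2 P0: store L3 := 72 → M/I/I/I on L3; bus BusRdX; mem=30
  op3 P1: load  L3 → S/S/I/I on L3; bus BusRd Flush; mem=72
  op4 P3: store L1 := 66 → I/I/I/M on L1; bus BusRdX; mem=90
  op5 P1: load  L3 → S/S/I/I on L3; bus (none); mem=72
  op6 P0: store L3 := 93 → M/I/I/I on L3; bus BusRdX; mem=72
  op7 P3: load  L0 → I/I/I/S on L0; bus BusRd; mem=70
  op8 P1: load  L4 → I/S/I/I on L4; bus BusRd; mem=90
  op9 P0: store L4 := 60 → M/I/I/I on L4; bus BusRdX; mem=90
  op10 P3: load  L1 → I/I/I/M on L1; bus (none); mem=90
  op11 P0: load  L0 → S/I/I/S on L0; bus BusRd; mem=70
  op12 P3: store L0 := 94 → I/I/I/M on L0; bus BusRdX; mem=70
  op13 P1: load  L4 → S/S/I/I on L4; bus BusRd Flush; mem=60
  op14 P2: load  L4 → S/S/S/I on L4; bus BusRd; mem=60
  op15 P3: load  L2 → I/I/I/S on L2; bus BusRd; mem=70
  op16 P2: load  L1 → I/I/S/S on L1; bus BusRd Flush; mem=66
  op17 P1: load  L4 → S/S/S/I on L4; bus (none); mem=60
  op18 P1: load  L0 → I/S/I/S on L0; bus BusRd Flush; mem=94
  op19 P1: load  L4 → S/S/S/I on L4; bus (none); mem=60
  op20 P3: store L1 := 21 → I/I/I/M on L1; bus BusRdX; mem=66
  op21 P3: store L4 := 51 → I/I/I/M on L4; bus BusRdX; mem=60
  op22 P2: load  L2 → I/I/S/S on L2; bus BusRd; mem=70
  op23 P3: store L1 := 21 → I/I/I/M on L1; bus (none); mem=66
  op24 P1: store L4 := 18 → I/M/I/I on L4; bus BusRdX Flush; mem=51
  op25 P2: load  L1 → I/I/S/S on L1; bus BusRd Flush; mem=21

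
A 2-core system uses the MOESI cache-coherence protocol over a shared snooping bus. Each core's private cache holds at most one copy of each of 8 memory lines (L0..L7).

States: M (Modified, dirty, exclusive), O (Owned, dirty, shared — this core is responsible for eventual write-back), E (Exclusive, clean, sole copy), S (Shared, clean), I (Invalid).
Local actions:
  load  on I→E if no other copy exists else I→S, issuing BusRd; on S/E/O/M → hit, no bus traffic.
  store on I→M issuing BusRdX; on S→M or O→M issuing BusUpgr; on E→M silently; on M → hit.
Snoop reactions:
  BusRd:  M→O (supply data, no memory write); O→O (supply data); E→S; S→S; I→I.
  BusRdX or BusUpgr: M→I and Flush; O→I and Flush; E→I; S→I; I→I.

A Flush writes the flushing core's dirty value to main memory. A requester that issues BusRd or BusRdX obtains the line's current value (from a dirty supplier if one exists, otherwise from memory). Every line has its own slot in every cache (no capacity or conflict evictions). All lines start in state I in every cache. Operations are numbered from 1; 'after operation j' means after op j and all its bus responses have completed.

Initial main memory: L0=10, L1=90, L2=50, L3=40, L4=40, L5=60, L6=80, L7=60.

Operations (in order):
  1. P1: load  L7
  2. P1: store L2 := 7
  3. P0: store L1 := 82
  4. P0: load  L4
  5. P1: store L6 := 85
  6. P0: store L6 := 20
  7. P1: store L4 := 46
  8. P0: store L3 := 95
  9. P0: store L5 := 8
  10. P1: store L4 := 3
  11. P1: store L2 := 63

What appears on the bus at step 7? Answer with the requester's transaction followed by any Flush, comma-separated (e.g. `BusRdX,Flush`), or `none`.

bus = BusRdX

  op1 P1: load  L7 → I/E on L7; bus BusRd; mem=60
  op2 P1: store L2 := 7 → I/M on L2; bus BusRdX; mem=50
  op3 P0: store L1 := 82 → M/I on L1; bus BusRdX; mem=90
  op4 P0: load  L4 → E/I on L4; bus BusRd; mem=40
  op5 P1: store L6 := 85 → I/M on L6; bus BusRdX; mem=80
  op6 P0: store L6 := 20 → M/I on L6; bus BusRdX Flush; mem=85
  op7 P1: store L4 := 46 → I/M on L4; bus BusRdX; mem=40
  op8 P0: store L3 := 95 → M/I on L3; bus BusRdX; mem=40
  op9 P0: store L5 := 8 → M/I on L5; bus BusRdX; mem=60
  op10 P1: store L4 := 3 → I/M on L4; bus (none); mem=40
  op11 P1: store L2 := 63 → I/M on L2; bus (none); mem=50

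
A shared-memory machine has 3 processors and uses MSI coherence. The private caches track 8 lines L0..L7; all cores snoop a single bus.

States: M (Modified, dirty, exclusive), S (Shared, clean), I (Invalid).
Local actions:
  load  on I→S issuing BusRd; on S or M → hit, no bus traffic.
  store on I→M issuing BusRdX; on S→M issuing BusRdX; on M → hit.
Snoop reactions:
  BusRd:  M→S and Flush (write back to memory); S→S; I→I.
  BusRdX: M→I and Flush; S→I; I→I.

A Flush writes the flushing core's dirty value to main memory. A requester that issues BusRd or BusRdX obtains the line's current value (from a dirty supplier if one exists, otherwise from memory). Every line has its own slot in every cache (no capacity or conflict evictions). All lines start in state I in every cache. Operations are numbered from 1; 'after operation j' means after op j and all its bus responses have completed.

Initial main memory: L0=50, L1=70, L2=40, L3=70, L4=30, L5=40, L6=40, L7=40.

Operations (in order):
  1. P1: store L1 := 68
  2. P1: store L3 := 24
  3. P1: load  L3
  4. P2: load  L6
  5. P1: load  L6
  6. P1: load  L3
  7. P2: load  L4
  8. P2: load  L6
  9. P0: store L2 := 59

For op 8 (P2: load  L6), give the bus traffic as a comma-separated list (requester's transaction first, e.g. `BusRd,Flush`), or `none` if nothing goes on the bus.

bus = none

  op1 P1: store L1 := 68 → I/M/I on L1; bus BusRdX; mem=70
  op2 P1: store L3 := 24 → I/M/I on L3; bus BusRdX; mem=70
  op3 P1: load  L3 → I/M/I on L3; bus (none); mem=70
  op4 P2: load  L6 → I/I/S on L6; bus BusRd; mem=40
  op5 P1: load  L6 → I/S/S on L6; bus BusRd; mem=40
  op6 P1: load  L3 → I/M/I on L3; bus (none); mem=70
  op7 P2: load  L4 → I/I/S on L4; bus BusRd; mem=30
  op8 P2: load  L6 → I/S/S on L6; bus (none); mem=40
  op9 P0: store L2 := 59 → M/I/I on L2; bus BusRdX; mem=40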